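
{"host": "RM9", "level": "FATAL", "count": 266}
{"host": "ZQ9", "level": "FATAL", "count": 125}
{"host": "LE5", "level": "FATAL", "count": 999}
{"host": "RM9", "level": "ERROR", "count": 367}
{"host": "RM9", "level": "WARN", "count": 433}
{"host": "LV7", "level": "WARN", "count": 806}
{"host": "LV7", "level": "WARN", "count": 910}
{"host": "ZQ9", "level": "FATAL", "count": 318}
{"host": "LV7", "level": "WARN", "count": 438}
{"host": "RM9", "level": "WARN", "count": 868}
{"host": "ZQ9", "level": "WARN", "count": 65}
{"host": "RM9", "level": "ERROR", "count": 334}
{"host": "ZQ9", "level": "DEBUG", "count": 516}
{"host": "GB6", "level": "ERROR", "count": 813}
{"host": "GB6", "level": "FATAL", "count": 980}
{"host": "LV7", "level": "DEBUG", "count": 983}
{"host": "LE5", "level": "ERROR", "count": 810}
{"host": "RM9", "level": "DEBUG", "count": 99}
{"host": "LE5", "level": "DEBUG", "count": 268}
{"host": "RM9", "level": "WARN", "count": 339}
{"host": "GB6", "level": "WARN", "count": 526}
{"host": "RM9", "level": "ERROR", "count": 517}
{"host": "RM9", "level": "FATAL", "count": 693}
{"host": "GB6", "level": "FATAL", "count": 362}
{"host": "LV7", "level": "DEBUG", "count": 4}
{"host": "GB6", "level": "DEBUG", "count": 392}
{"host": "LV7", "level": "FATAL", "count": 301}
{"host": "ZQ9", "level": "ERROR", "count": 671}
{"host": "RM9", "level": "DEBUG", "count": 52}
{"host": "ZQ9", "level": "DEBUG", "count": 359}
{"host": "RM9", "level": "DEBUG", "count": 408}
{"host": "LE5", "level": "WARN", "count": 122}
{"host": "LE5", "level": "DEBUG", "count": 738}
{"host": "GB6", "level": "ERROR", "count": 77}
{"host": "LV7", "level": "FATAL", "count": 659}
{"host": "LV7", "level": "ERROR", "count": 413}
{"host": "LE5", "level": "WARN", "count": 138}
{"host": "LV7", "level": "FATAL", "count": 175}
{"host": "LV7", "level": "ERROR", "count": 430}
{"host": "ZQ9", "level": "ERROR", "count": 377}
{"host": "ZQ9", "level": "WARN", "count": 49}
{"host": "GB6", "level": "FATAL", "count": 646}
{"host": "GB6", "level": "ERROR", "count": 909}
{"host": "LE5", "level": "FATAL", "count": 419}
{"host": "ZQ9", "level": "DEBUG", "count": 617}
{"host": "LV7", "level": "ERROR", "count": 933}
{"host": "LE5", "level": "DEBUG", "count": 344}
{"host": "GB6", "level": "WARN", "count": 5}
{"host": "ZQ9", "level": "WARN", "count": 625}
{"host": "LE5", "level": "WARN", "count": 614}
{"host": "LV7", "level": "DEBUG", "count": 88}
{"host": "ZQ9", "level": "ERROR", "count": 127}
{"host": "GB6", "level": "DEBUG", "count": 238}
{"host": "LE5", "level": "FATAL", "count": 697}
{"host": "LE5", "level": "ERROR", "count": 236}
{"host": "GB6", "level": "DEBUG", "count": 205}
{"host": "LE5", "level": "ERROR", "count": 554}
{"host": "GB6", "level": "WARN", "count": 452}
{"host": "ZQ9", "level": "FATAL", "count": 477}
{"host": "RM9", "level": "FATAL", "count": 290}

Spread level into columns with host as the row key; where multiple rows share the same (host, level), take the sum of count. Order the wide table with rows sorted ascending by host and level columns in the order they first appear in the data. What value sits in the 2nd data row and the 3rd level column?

With rows sorted ascending by host, row 2 is host=LE5. level columns in first-appearance order: FATAL, ERROR, WARN, DEBUG; column 3 is WARN.
Long rows with host=LE5, level=WARN: 122 + 138 + 614 = 874.

874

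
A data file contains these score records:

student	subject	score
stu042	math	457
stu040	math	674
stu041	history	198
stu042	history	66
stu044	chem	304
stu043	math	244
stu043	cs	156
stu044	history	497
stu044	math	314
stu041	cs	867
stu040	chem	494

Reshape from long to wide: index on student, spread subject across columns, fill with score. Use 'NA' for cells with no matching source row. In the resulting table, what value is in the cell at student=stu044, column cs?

No long-format row has student=stu044 and subject=cs, so the cell is NA.

NA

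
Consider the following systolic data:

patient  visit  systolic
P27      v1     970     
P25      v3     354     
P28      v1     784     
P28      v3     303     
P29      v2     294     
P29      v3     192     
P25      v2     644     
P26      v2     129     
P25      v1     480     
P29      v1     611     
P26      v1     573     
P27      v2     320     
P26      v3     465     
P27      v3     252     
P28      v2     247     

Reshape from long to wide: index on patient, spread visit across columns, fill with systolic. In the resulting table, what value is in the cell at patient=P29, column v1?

Wide layout: rows indexed by patient, columns are the 3 distinct visit values (v1, v3, v2).
Cell (patient=P29, visit=v1) draws from the long row where patient=P29 and visit=v1, which has systolic=611.

611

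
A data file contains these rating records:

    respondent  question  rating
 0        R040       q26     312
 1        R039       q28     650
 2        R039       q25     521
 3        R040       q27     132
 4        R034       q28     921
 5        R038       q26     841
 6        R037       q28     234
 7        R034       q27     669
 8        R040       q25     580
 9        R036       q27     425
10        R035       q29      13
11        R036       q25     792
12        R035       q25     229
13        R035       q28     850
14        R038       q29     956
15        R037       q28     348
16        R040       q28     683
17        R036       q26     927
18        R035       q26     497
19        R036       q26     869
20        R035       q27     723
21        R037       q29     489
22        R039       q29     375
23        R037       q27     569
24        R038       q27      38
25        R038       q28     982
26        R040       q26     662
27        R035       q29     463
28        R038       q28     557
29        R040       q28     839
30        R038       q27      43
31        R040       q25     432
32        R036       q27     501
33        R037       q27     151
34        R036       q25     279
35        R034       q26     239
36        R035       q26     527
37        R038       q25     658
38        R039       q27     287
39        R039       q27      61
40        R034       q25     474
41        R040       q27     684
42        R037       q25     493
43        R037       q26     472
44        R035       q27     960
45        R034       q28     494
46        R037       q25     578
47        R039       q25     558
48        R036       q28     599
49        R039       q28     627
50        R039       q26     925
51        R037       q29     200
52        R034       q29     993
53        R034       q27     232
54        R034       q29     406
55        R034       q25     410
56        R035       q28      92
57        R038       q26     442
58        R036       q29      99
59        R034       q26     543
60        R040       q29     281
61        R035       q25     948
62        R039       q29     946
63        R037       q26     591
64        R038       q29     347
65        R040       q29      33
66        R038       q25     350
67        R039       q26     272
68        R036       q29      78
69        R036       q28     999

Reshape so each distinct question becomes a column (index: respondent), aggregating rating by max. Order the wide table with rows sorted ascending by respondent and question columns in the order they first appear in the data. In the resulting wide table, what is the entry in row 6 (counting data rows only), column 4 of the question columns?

With rows sorted ascending by respondent, row 6 is respondent=R039. question columns in first-appearance order: q26, q28, q25, q27, q29; column 4 is q27.
Long rows with respondent=R039, question=q27: max(287, 61) = 287.

287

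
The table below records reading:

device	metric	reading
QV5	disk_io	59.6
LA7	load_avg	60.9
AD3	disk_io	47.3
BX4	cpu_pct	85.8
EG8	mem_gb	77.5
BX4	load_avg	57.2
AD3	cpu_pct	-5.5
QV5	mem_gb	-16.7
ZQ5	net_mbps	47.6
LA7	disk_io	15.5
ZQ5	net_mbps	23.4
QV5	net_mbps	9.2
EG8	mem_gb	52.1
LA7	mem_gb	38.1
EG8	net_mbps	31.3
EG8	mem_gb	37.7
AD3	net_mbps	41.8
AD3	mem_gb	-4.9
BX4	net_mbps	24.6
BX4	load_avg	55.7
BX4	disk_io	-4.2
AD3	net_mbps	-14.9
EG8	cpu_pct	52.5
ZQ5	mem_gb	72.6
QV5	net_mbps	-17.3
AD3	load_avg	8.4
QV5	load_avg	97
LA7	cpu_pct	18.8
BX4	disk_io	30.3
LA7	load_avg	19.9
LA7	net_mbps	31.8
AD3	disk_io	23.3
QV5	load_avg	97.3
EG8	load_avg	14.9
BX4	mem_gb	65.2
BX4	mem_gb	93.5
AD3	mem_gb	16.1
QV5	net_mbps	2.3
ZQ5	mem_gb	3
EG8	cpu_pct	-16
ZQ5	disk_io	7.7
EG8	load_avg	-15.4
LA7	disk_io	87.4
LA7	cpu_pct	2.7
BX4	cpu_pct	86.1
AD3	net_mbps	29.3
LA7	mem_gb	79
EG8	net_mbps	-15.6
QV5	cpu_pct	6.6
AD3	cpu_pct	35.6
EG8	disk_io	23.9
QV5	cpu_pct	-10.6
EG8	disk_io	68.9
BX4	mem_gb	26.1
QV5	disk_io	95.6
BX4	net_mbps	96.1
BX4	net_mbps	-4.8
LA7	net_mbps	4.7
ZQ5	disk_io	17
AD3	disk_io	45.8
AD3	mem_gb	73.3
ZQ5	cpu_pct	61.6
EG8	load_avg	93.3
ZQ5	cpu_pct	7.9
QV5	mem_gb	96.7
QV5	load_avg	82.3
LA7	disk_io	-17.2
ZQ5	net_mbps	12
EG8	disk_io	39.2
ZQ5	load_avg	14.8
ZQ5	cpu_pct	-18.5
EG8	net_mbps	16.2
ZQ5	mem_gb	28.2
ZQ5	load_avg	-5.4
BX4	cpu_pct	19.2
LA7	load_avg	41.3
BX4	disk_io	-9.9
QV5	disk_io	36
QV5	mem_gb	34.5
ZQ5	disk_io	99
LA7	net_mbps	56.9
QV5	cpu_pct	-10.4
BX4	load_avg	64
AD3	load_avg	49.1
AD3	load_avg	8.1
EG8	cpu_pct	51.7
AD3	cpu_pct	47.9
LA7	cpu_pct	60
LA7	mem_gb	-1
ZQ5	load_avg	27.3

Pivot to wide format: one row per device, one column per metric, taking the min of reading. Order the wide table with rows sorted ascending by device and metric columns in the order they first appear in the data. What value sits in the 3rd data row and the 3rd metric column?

With rows sorted ascending by device, row 3 is device=EG8. metric columns in first-appearance order: disk_io, load_avg, cpu_pct, mem_gb, net_mbps; column 3 is cpu_pct.
Long rows with device=EG8, metric=cpu_pct: min(52.5, -16, 51.7) = -16.

-16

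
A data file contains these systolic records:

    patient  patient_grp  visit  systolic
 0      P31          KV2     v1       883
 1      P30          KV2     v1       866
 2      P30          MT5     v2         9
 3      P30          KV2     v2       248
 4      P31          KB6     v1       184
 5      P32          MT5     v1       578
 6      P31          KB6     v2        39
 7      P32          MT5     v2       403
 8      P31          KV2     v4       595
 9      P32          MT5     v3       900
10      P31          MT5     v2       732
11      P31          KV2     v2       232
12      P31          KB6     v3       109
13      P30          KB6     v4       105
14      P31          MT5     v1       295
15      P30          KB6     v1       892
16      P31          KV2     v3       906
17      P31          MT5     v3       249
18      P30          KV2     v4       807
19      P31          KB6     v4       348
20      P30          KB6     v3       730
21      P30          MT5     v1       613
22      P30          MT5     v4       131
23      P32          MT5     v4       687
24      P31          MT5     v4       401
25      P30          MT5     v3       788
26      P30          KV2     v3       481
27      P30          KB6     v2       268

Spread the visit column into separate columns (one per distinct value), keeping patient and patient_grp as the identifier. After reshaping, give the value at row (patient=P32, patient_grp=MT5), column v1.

578

Wide layout: rows indexed by patient and patient_grp, columns are the 4 distinct visit values (v1, v2, v4, v3).
Cell (patient=P32, patient_grp=MT5, visit=v1) draws from the long row where patient=P32, patient_grp=MT5 and visit=v1, which has systolic=578.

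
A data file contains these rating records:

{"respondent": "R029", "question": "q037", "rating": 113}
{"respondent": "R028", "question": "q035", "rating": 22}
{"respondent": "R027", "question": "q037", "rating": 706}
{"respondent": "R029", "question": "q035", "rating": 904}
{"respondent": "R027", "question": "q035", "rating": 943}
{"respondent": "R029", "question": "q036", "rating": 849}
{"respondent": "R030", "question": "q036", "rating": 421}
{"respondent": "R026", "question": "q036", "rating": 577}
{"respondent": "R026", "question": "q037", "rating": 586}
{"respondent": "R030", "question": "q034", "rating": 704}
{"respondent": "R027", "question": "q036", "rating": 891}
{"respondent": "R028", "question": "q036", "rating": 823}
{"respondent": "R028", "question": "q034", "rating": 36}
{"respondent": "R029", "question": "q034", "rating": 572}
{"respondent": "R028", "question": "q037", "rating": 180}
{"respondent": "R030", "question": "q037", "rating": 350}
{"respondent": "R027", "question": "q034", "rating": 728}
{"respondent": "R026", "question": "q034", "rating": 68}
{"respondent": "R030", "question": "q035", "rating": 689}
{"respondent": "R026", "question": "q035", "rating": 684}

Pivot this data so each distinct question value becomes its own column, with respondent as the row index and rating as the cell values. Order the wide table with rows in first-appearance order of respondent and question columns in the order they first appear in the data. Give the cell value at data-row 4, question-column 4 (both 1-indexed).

704

With rows in first-appearance order of respondent, row 4 is respondent=R030. question columns in first-appearance order: q037, q035, q036, q034; column 4 is q034.
Long rows with respondent=R030, question=q034: rating = 704.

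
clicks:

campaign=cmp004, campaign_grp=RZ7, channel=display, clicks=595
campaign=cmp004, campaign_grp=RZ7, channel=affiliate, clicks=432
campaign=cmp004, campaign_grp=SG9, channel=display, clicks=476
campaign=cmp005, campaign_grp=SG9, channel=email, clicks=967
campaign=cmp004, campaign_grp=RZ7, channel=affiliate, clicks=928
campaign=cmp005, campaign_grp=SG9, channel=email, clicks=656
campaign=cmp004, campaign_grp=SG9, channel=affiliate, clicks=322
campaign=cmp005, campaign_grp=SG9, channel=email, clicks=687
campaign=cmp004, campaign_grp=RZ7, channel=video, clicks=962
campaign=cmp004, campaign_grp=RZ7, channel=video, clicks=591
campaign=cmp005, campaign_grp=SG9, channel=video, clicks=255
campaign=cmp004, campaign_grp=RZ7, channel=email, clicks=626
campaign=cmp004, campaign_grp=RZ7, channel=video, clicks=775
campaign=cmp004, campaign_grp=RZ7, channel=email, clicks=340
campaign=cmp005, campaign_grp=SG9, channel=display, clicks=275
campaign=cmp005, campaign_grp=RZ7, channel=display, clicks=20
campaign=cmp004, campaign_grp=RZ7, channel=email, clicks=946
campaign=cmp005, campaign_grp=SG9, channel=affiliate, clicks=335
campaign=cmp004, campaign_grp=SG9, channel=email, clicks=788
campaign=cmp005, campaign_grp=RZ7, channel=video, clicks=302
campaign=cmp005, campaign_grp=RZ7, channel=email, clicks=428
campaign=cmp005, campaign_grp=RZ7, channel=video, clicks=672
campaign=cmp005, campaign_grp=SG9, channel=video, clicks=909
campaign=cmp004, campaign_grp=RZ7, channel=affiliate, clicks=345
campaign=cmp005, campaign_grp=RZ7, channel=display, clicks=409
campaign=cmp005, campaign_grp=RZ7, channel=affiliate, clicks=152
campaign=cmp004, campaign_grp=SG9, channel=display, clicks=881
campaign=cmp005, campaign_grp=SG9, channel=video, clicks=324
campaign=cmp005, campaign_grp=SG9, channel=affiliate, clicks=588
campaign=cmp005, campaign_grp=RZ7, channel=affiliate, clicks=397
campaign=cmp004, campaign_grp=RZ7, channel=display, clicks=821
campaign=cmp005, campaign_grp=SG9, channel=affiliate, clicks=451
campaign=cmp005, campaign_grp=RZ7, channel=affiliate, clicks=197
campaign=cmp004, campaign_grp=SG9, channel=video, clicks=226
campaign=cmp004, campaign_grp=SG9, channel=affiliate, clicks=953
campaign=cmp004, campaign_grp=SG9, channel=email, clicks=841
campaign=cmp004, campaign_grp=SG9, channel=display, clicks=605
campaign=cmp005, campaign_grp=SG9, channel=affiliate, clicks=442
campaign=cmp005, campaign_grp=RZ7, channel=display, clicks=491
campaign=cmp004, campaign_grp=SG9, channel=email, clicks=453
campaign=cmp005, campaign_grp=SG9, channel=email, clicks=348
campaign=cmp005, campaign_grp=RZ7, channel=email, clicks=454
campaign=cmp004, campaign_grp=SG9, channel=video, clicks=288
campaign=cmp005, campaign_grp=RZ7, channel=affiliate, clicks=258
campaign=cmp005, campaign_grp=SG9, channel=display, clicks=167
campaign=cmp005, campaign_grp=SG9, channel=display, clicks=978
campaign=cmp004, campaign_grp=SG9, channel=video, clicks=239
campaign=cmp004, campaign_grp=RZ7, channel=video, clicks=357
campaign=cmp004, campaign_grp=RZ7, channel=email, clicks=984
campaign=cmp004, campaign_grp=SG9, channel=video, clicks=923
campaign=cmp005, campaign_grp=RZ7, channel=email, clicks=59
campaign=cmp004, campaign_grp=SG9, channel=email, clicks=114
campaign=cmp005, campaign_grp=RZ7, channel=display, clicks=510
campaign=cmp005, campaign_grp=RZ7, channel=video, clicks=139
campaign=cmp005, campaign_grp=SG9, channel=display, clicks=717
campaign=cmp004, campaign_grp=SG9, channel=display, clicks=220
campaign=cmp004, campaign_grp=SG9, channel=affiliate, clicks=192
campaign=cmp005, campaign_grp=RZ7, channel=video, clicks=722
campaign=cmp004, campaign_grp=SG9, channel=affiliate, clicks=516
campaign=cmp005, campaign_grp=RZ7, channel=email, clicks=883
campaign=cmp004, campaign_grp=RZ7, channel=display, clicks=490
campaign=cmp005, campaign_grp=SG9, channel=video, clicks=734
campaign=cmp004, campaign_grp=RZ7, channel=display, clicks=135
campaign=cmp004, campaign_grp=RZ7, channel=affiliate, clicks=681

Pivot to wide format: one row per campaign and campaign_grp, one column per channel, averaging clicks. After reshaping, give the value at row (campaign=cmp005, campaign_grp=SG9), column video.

Rows with campaign=cmp005, campaign_grp=SG9 and channel=video: clicks values are 255, 909, 324, 734.
(255 + 909 + 324 + 734) / 4 = 555.50.

555.50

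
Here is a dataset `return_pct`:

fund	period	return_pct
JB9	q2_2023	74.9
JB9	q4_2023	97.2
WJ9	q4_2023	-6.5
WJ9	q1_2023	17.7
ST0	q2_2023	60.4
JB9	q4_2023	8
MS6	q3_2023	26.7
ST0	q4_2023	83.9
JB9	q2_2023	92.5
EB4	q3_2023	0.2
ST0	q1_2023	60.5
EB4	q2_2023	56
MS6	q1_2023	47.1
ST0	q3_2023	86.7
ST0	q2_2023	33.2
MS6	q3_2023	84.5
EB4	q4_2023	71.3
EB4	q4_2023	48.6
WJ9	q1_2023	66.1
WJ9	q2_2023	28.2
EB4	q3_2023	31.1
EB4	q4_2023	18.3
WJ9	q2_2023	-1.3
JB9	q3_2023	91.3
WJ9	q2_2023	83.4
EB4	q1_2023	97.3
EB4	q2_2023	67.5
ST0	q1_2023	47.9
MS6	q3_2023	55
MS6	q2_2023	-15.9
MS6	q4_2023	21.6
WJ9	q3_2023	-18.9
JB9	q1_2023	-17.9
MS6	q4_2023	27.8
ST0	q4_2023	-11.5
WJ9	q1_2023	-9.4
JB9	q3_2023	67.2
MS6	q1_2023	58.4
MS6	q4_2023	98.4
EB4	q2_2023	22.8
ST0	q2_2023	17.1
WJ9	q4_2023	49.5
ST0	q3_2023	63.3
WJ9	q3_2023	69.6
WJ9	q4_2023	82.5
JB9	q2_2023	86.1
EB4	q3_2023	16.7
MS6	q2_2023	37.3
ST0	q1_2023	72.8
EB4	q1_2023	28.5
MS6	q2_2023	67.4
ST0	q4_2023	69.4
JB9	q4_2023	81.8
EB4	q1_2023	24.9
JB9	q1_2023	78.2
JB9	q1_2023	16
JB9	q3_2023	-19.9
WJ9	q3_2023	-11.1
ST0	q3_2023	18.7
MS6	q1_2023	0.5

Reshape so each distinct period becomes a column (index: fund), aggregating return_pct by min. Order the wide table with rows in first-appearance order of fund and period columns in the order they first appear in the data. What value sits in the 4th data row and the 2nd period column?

With rows in first-appearance order of fund, row 4 is fund=MS6. period columns in first-appearance order: q2_2023, q4_2023, q1_2023, q3_2023; column 2 is q4_2023.
Long rows with fund=MS6, period=q4_2023: min(21.6, 27.8, 98.4) = 21.6.

21.6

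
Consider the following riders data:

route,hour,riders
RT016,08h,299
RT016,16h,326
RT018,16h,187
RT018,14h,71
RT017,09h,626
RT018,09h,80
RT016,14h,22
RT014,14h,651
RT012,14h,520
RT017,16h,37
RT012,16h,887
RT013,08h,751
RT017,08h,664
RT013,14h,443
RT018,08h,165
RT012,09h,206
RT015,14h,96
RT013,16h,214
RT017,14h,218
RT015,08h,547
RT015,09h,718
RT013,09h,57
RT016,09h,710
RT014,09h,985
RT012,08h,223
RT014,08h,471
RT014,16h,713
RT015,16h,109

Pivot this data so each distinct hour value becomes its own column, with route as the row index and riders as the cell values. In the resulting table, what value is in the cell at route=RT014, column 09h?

Wide layout: rows indexed by route, columns are the 4 distinct hour values (08h, 16h, 14h, 09h).
Cell (route=RT014, hour=09h) draws from the long row where route=RT014 and hour=09h, which has riders=985.

985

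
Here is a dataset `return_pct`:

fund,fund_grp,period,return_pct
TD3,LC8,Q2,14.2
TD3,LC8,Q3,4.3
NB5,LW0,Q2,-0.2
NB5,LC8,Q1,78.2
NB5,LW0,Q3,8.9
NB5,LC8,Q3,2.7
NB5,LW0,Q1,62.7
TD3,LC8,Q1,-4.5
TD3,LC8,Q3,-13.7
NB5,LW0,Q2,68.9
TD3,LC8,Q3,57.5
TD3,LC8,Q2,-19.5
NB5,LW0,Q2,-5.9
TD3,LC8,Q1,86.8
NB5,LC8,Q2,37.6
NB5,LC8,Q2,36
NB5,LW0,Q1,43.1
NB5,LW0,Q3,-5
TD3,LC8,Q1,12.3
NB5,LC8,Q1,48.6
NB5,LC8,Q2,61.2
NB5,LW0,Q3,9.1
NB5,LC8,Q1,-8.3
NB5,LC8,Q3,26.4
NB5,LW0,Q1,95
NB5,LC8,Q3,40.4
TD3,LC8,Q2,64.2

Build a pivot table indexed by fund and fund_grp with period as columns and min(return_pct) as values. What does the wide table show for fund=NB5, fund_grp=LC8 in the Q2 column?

Rows with fund=NB5, fund_grp=LC8 and period=Q2: return_pct values are 37.6, 36, 61.2.
min(37.6, 36, 61.2) = 36.

36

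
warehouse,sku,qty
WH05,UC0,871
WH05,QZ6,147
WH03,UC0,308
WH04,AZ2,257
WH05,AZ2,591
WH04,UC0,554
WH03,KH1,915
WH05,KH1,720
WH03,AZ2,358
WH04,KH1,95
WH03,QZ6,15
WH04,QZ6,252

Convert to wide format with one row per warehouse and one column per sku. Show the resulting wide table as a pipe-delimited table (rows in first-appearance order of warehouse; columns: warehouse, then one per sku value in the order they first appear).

| warehouse | UC0 | QZ6 | AZ2 | KH1 |
| WH05 | 871 | 147 | 591 | 720 |
| WH03 | 308 | 15 | 358 | 915 |
| WH04 | 554 | 252 | 257 | 95 |

Columns: warehouse plus the 4 distinct sku values (UC0, QZ6, AZ2, KH1).
For example, row WH05 column UC0 takes qty=871 from the long row (WH05, UC0).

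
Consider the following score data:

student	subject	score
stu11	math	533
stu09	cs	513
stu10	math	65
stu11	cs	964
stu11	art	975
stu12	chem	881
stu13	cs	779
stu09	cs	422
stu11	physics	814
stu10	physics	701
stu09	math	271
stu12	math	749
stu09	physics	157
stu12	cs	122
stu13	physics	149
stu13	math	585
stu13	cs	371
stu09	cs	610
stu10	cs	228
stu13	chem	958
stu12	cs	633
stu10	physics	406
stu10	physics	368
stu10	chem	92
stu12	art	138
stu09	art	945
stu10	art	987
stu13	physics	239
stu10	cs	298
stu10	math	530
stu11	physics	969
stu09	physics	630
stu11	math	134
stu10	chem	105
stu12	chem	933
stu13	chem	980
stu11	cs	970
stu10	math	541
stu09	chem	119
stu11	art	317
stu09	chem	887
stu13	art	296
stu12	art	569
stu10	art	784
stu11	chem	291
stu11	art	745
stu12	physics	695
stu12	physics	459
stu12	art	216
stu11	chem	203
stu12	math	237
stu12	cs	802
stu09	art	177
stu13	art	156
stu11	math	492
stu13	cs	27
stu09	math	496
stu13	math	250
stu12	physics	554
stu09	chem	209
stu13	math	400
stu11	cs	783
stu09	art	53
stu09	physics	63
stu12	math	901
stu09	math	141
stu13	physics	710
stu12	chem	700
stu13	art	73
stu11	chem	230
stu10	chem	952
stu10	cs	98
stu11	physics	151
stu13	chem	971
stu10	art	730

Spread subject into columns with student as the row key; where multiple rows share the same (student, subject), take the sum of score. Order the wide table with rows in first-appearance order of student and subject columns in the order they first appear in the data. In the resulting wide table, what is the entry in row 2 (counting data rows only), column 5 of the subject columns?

850

With rows in first-appearance order of student, row 2 is student=stu09. subject columns in first-appearance order: math, cs, art, chem, physics; column 5 is physics.
Long rows with student=stu09, subject=physics: 157 + 630 + 63 = 850.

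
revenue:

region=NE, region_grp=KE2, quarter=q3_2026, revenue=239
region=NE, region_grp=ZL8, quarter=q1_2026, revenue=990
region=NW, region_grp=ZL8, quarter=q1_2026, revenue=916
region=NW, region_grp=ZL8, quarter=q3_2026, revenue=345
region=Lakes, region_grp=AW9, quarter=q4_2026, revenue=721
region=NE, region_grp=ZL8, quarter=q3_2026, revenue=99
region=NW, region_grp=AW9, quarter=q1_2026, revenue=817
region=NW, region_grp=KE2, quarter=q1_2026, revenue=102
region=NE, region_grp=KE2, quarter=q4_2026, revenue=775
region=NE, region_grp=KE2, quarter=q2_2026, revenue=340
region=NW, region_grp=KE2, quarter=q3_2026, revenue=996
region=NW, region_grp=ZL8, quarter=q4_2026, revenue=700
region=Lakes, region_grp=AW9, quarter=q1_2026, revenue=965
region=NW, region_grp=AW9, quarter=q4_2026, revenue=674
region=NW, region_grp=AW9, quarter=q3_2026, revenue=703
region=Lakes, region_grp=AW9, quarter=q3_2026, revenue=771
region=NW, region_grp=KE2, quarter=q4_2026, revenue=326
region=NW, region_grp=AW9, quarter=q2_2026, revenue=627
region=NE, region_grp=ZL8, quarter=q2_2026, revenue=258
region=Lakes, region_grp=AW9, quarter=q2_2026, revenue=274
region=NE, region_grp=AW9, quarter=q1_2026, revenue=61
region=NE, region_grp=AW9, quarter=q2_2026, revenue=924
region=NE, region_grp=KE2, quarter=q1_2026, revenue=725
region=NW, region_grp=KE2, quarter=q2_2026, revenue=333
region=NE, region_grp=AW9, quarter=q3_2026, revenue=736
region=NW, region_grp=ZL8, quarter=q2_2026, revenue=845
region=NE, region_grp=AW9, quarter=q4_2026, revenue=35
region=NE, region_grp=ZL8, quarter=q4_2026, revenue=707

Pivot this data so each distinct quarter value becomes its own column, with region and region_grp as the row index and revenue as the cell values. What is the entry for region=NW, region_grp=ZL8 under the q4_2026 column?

Wide layout: rows indexed by region and region_grp, columns are the 4 distinct quarter values (q3_2026, q1_2026, q4_2026, q2_2026).
Cell (region=NW, region_grp=ZL8, quarter=q4_2026) draws from the long row where region=NW, region_grp=ZL8 and quarter=q4_2026, which has revenue=700.

700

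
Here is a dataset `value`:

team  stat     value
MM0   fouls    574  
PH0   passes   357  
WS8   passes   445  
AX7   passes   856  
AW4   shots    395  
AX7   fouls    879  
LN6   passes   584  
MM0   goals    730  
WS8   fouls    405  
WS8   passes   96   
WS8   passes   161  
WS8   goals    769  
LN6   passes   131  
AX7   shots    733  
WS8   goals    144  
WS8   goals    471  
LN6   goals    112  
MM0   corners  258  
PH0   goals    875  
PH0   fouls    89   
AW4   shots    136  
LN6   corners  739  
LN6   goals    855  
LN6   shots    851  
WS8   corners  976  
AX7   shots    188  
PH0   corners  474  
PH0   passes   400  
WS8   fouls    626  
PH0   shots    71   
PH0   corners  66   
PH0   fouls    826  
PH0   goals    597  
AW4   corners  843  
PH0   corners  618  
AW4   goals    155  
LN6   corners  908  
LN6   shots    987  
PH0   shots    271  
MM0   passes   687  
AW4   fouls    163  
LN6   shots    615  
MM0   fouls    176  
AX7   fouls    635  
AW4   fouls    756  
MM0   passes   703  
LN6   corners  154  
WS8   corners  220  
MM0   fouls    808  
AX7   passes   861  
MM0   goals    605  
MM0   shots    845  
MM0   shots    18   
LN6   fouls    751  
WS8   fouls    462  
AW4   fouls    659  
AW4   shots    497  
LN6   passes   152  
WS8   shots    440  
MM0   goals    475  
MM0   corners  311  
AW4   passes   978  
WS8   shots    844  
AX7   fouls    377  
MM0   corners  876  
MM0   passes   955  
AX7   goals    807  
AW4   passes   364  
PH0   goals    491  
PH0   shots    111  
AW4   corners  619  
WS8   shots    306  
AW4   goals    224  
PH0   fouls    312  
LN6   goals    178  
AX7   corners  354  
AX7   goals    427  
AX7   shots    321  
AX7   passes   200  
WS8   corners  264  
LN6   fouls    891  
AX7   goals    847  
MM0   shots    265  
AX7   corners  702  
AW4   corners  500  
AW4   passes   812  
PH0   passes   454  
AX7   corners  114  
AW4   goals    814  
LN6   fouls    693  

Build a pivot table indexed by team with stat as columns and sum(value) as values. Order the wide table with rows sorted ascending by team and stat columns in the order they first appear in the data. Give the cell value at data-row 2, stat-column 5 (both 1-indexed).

1170

With rows sorted ascending by team, row 2 is team=AX7. stat columns in first-appearance order: fouls, passes, shots, goals, corners; column 5 is corners.
Long rows with team=AX7, stat=corners: 354 + 702 + 114 = 1170.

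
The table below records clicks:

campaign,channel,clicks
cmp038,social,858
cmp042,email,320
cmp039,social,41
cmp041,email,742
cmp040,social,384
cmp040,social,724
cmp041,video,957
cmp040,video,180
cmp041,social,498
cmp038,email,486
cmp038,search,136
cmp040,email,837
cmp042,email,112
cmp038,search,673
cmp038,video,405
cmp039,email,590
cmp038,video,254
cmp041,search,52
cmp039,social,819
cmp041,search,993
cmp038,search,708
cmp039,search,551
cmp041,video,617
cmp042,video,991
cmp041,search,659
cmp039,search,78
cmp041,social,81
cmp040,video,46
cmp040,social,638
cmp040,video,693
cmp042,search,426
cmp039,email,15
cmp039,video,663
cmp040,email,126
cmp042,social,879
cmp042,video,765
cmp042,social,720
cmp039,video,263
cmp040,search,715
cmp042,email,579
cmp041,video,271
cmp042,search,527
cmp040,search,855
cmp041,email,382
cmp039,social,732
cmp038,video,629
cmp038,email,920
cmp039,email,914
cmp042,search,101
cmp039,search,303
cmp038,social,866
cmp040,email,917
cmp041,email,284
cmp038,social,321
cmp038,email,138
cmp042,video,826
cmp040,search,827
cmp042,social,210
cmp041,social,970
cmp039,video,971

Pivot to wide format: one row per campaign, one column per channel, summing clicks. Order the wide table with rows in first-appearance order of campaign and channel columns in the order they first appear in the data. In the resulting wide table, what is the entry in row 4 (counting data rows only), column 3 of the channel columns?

With rows in first-appearance order of campaign, row 4 is campaign=cmp041. channel columns in first-appearance order: social, email, video, search; column 3 is video.
Long rows with campaign=cmp041, channel=video: 957 + 617 + 271 = 1845.

1845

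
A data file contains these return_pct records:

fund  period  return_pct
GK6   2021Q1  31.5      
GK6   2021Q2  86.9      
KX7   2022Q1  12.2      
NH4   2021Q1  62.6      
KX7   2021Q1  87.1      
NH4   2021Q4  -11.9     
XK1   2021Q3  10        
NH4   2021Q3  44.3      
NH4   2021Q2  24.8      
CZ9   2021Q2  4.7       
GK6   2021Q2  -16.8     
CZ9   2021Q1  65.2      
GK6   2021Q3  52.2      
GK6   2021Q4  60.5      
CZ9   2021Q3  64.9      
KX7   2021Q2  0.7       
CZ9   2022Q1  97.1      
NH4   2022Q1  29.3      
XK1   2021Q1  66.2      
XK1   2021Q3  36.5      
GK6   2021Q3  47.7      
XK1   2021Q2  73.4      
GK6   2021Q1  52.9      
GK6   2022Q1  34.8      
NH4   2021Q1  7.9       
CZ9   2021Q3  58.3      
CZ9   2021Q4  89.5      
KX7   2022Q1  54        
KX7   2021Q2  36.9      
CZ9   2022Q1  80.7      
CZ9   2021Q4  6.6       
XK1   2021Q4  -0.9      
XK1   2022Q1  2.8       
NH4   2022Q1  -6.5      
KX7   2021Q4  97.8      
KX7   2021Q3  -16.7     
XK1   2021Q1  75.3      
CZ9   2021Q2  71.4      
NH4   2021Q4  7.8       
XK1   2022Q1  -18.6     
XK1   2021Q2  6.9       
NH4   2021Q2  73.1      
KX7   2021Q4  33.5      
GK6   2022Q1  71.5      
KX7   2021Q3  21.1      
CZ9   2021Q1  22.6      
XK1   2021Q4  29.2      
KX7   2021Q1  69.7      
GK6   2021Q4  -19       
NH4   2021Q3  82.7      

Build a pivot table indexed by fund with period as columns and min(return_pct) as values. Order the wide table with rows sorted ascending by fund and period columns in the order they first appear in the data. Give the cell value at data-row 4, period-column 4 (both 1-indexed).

-11.9

With rows sorted ascending by fund, row 4 is fund=NH4. period columns in first-appearance order: 2021Q1, 2021Q2, 2022Q1, 2021Q4, 2021Q3; column 4 is 2021Q4.
Long rows with fund=NH4, period=2021Q4: min(-11.9, 7.8) = -11.9.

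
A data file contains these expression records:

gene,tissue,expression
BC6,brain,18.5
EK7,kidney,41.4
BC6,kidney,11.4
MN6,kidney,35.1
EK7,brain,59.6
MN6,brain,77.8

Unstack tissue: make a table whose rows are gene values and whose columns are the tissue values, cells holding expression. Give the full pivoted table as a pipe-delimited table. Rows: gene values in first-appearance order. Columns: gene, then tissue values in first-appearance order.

Columns: gene plus the 2 distinct tissue values (brain, kidney).
For example, row BC6 column brain takes expression=18.5 from the long row (BC6, brain).

| gene | brain | kidney |
| BC6 | 18.5 | 11.4 |
| EK7 | 59.6 | 41.4 |
| MN6 | 77.8 | 35.1 |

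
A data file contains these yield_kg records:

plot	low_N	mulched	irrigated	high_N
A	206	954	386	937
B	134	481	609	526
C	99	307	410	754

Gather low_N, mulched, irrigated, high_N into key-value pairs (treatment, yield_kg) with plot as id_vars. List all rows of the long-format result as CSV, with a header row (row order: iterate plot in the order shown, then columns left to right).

Each (plot, column) pair becomes one row: 3 × 4 = 12 rows.
For example, (A, low_N) → yield_kg=206.

plot,treatment,yield_kg
A,low_N,206
A,mulched,954
A,irrigated,386
A,high_N,937
B,low_N,134
B,mulched,481
B,irrigated,609
B,high_N,526
C,low_N,99
C,mulched,307
C,irrigated,410
C,high_N,754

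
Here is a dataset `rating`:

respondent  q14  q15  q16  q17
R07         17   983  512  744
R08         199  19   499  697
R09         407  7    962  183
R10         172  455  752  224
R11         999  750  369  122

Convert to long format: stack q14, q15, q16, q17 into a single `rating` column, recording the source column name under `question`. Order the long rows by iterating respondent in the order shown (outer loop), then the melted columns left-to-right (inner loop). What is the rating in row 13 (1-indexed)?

20 rows total (5 × 4). Row 13: index ⌊(13-1)/4⌋ = 3 into respondent → R10; (13-1) mod 4 = 0 into the melted columns → q14.
So row 13 is (R10, q14, 172); rating = 172.

172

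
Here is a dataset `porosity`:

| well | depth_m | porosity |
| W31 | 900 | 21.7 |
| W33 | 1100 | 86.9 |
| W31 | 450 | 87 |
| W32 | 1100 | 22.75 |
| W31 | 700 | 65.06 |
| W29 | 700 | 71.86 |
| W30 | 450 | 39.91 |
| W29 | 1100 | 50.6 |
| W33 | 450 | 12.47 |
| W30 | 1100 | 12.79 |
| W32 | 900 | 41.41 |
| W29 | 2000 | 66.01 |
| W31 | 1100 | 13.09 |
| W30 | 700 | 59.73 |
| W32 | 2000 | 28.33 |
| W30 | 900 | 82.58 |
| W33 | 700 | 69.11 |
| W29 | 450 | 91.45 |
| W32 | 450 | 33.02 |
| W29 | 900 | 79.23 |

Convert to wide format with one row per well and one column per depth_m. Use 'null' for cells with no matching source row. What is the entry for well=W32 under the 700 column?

null

No long-format row has well=W32 and depth_m=700, so the cell is null.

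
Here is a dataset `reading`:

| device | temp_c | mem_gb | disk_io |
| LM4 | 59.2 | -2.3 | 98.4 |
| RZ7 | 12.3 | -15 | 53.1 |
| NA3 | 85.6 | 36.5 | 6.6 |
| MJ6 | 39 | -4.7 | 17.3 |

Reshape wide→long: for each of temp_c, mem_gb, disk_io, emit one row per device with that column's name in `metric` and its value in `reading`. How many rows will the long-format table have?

12

4 device values × 3 melted columns = 12 rows.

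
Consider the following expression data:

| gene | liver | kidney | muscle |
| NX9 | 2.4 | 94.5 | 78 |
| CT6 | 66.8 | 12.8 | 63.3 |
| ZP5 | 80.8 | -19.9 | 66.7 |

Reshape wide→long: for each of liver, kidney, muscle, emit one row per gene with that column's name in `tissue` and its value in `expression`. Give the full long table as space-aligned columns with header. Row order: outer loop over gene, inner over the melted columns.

Each (gene, column) pair becomes one row: 3 × 3 = 9 rows.
For example, (NX9, liver) → expression=2.4.

gene  tissue  expression
NX9   liver   2.4       
NX9   kidney  94.5      
NX9   muscle  78        
CT6   liver   66.8      
CT6   kidney  12.8      
CT6   muscle  63.3      
ZP5   liver   80.8      
ZP5   kidney  -19.9     
ZP5   muscle  66.7      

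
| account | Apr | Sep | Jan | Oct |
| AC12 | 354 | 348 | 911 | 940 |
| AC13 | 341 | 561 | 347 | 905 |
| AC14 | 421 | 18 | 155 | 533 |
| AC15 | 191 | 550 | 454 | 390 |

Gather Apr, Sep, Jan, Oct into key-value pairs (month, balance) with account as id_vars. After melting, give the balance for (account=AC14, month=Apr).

Unpivoting turns each (account, wide-column) pair into one long row.
The wide cell at row AC14, column Apr holds 421, so the long row (AC14, Apr) has balance=421.

421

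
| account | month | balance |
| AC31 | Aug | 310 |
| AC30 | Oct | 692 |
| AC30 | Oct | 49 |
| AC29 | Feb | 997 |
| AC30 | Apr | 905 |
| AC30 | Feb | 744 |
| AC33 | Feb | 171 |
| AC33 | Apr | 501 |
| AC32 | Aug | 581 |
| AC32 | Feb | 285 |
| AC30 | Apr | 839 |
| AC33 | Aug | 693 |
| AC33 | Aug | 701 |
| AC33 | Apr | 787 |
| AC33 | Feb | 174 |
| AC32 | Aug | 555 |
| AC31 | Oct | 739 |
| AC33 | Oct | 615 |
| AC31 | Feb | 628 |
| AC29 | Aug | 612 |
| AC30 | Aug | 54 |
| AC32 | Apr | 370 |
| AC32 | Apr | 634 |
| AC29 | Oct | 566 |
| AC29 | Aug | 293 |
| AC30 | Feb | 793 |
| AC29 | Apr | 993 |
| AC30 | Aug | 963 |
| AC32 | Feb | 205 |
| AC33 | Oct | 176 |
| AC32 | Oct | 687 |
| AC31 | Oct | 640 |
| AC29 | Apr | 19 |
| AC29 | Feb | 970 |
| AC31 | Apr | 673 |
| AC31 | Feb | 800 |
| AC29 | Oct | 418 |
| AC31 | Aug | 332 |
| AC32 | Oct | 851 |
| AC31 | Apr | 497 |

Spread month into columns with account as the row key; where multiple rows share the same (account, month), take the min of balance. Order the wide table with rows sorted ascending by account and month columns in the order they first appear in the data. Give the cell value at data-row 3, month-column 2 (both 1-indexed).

With rows sorted ascending by account, row 3 is account=AC31. month columns in first-appearance order: Aug, Oct, Feb, Apr; column 2 is Oct.
Long rows with account=AC31, month=Oct: min(739, 640) = 640.

640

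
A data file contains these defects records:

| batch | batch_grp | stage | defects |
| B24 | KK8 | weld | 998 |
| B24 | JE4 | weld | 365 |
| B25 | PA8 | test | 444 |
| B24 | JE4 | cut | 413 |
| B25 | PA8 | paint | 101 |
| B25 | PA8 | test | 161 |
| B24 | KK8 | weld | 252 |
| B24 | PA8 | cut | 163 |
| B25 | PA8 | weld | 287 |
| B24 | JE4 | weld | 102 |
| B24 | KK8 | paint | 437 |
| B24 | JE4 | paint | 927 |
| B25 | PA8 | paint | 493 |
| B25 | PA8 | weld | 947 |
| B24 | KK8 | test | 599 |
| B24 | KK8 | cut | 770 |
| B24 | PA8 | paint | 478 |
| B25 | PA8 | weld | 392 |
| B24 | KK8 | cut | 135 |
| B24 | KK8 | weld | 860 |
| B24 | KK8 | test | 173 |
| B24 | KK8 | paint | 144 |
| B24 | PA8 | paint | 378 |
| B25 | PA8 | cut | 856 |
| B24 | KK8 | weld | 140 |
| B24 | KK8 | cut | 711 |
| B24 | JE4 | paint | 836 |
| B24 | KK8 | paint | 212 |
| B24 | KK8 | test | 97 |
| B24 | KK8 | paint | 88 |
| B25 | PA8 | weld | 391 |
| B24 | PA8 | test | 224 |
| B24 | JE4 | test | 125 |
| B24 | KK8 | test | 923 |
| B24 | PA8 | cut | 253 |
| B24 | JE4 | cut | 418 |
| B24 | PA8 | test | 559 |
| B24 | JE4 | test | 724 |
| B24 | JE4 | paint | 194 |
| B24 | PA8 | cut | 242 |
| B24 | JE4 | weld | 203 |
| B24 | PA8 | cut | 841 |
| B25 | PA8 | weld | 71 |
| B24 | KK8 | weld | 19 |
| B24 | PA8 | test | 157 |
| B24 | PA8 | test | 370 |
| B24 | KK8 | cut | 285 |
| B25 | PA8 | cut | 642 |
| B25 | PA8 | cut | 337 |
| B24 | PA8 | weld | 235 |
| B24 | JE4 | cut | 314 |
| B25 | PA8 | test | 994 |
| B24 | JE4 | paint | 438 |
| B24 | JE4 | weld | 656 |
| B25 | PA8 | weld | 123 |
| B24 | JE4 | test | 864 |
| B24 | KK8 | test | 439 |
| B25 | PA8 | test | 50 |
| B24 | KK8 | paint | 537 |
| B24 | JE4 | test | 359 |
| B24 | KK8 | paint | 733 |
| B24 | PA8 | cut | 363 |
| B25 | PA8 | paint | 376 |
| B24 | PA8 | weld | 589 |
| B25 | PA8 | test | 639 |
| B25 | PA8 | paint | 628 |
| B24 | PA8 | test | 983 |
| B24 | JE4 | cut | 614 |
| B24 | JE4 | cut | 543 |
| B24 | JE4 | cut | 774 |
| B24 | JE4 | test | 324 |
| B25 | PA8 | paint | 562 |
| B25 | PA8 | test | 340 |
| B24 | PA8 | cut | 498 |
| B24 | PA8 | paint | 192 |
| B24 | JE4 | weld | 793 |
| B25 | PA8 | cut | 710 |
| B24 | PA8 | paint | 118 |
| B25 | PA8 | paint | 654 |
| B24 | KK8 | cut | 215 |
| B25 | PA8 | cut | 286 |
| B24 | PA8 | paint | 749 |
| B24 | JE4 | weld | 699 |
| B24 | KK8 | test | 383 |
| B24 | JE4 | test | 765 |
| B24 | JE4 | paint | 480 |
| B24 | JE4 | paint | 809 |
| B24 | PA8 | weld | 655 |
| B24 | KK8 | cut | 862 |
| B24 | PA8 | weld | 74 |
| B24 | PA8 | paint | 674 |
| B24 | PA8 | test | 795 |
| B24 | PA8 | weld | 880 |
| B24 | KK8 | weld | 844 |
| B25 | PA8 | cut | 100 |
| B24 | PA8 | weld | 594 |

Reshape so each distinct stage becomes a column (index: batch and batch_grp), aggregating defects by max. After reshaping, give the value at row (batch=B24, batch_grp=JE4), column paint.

927

Rows with batch=B24, batch_grp=JE4 and stage=paint: defects values are 927, 836, 194, 438, 480, 809.
max(927, 836, 194, 438, 480, 809) = 927.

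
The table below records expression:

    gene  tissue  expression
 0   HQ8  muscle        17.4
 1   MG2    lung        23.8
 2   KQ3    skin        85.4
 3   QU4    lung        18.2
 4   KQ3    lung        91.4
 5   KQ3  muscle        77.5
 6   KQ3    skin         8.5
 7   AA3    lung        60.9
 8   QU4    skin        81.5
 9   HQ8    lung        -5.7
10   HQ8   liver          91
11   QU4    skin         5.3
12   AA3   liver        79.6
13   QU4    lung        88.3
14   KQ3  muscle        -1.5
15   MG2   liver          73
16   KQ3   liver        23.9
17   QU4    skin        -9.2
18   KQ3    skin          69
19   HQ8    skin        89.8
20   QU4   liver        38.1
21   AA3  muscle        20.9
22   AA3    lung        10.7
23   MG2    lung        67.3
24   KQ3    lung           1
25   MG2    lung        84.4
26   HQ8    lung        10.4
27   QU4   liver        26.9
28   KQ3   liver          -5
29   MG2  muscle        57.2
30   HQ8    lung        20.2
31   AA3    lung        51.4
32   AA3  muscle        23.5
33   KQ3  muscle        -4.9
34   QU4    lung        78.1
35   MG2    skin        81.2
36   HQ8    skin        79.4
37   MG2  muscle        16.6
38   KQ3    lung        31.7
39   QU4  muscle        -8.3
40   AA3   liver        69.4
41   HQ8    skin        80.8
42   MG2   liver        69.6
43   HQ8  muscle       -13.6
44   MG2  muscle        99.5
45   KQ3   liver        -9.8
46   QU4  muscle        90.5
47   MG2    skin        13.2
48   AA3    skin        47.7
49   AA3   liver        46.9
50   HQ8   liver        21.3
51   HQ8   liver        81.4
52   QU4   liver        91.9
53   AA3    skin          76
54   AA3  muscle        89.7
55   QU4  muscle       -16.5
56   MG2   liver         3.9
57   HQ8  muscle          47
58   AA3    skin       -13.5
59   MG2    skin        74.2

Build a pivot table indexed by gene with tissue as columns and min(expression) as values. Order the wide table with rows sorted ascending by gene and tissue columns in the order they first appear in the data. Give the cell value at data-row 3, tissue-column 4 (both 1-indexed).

With rows sorted ascending by gene, row 3 is gene=KQ3. tissue columns in first-appearance order: muscle, lung, skin, liver; column 4 is liver.
Long rows with gene=KQ3, tissue=liver: min(23.9, -5, -9.8) = -9.8.

-9.8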